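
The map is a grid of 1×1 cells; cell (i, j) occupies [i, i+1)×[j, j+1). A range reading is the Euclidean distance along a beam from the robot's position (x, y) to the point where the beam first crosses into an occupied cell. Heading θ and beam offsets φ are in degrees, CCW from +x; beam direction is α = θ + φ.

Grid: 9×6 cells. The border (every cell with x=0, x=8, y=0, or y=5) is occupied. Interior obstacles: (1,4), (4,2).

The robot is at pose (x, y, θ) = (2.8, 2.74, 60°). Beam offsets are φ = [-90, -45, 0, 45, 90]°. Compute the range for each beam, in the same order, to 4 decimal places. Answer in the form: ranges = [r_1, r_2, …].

beam 1: φ=-90°, α=330°
  dir = (cos 330°, sin 330°) = (0.8660, -0.5000); from cell (2,2)
  next x-line at t=0.2309, next y-line at t=1.4800; Δt_x=1.1547, Δt_y=2.0000
    x: enter (3,2) at t=0.2309
    x: enter (4,2) at t=1.3856 ← occupied
  → r_1 = 1.3856
beam 2: φ=-45°, α=15°
  dir = (cos 15°, sin 15°) = (0.9659, 0.2588); from cell (2,2)
  next x-line at t=0.2071, next y-line at t=1.0046; Δt_x=1.0353, Δt_y=3.8637
    x: enter (3,2) at t=0.2071
    y: enter (3,3) at t=1.0046
    x: enter (4,3) at t=1.2423
    x: enter (5,3) at t=2.2776
    x: enter (6,3) at t=3.3129
    x: enter (7,3) at t=4.3482
    y: enter (7,4) at t=4.8683
    x: enter (8,4) at t=5.3834 ← occupied
  → r_2 = 5.3834
beam 3: φ=0°, α=60°
  dir = (cos 60°, sin 60°) = (0.5000, 0.8660); from cell (2,2)
  next x-line at t=0.4000, next y-line at t=0.3002; Δt_x=2.0000, Δt_y=1.1547
    y: enter (2,3) at t=0.3002
    x: enter (3,3) at t=0.4000
    y: enter (3,4) at t=1.4549
    x: enter (4,4) at t=2.4000
    y: enter (4,5) at t=2.6096 ← occupied
  → r_3 = 2.6096
beam 4: φ=45°, α=105°
  dir = (cos 105°, sin 105°) = (-0.2588, 0.9659); from cell (2,2)
  next x-line at t=3.0910, next y-line at t=0.2692; Δt_x=3.8637, Δt_y=1.0353
    y: enter (2,3) at t=0.2692
    y: enter (2,4) at t=1.3044
    y: enter (2,5) at t=2.3397 ← occupied
  → r_4 = 2.3397
beam 5: φ=90°, α=150°
  dir = (cos 150°, sin 150°) = (-0.8660, 0.5000); from cell (2,2)
  next x-line at t=0.9238, next y-line at t=0.5200; Δt_x=1.1547, Δt_y=2.0000
    y: enter (2,3) at t=0.5200
    x: enter (1,3) at t=0.9238
    x: enter (0,3) at t=2.0785 ← occupied
  → r_5 = 2.0785

ranges = [1.3856, 5.3834, 2.6096, 2.3397, 2.0785]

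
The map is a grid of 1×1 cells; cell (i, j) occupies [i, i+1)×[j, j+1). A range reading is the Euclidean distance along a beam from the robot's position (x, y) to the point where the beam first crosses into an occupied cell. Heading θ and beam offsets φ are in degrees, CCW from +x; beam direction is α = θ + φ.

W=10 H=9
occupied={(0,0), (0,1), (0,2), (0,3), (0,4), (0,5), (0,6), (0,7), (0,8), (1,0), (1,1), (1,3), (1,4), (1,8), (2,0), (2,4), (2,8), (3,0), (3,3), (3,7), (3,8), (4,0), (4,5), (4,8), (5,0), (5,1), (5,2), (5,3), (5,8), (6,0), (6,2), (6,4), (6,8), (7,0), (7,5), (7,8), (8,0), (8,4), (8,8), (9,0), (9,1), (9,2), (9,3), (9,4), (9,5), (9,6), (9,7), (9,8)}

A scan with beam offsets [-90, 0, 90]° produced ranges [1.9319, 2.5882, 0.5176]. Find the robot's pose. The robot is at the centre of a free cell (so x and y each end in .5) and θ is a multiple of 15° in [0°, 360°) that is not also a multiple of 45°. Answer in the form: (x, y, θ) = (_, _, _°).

Enumerate (i+0.5, j+0.5, θ) over the 42 free cells and 16 admissible headings. For each, cast all 3 beams and compare to the given ranges.
  (7.5, 7.5, 120°): beam 1 = 1.0000 ≠ 1.9319 ✗
  (1.5, 6.5, 150°): beam 1 = 1.7321 ≠ 1.9319 ✗
  (7.5, 4.5, 120°): beam 1 = 0.5774 ≠ 1.9319 ✗
  (4.5, 7.5, 255°): beam 1 = 0.5176 ≠ 1.9319 ✗
  …
  (8.5, 3.5, 255°): r_1=1.9319, r_2=2.5882, r_3=0.5176 — all match ✓
No second candidate reproduces the full scan.

(x, y, θ) = (8.5, 3.5, 255°)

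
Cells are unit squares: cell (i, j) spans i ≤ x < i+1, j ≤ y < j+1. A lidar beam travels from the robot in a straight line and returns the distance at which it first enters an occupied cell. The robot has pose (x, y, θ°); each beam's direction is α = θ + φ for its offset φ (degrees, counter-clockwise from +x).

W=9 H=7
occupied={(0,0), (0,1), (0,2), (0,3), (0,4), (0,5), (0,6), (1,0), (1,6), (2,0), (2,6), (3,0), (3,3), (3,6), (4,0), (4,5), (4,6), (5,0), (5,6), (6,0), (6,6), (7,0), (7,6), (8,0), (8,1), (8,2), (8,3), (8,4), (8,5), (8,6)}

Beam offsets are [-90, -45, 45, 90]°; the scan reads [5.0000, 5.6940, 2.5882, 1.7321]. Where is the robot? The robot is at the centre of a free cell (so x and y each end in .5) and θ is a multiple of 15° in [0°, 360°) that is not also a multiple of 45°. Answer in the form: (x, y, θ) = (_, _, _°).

(x, y, θ) = (6.5, 3.5, 240°)

Candidates: 33 free-cell centres × 16 headings = 528 poses. Raycast each; keep the one whose scan matches to 4 dp.
  (1.5, 4.5, 330°): beam 1 = 1.0000 ≠ 5.0000 ✗
  (3.5, 2.5, 30°): beam 1 = 1.7321 ≠ 5.0000 ✗
  (6.5, 5.5, 75°): beam 1 = 1.5529 ≠ 5.0000 ✗
  …
  (6.5, 3.5, 240°): r_1=5.0000, r_2=5.6940, r_3=2.5882, r_4=1.7321 — all match ✓
No second candidate reproduces the full scan.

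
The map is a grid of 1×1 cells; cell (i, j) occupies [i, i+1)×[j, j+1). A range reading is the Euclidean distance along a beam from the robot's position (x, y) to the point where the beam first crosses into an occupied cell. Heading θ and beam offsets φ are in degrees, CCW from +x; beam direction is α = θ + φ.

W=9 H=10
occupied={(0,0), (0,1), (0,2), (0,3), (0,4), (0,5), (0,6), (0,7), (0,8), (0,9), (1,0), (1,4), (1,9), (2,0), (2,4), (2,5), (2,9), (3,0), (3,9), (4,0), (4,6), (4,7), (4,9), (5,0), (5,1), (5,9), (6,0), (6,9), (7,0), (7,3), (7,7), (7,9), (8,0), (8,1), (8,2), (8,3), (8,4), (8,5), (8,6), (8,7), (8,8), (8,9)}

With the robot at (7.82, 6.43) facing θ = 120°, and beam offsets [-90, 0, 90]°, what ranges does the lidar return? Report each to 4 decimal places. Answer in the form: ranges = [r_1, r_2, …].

beam 1: φ=-90°, α=30°
  direction (0.8660, 0.5000); cell (7,6); t to first gridline: x 0.2078, y 1.1400 (then +1.1547 / +2.0000)
    (8,6) via x @ 0.2078  # hit
  → r_1 = 0.2078
beam 2: φ=0°, α=120°
  direction (-0.5000, 0.8660); cell (7,6); t to first gridline: x 1.6400, y 0.6582 (then +2.0000 / +1.1547)
    (7,7) via y @ 0.6582  # hit
  → r_2 = 0.6582
beam 3: φ=90°, α=210°
  direction (-0.8660, -0.5000); cell (7,6); t to first gridline: x 0.9469, y 0.8600 (then +1.1547 / +2.0000)
    (7,5) via y @ 0.8600
    (6,5) via x @ 0.9469
    (5,5) via x @ 2.1016
    (5,4) via y @ 2.8600
    (4,4) via x @ 3.2563
    (3,4) via x @ 4.4110
    (3,3) via y @ 4.8600
    (2,3) via x @ 5.5657
    (1,3) via x @ 6.7204
    (1,2) via y @ 6.8600
    (0,2) via x @ 7.8751  # hit
  → r_3 = 7.8751

ranges = [0.2078, 0.6582, 7.8751]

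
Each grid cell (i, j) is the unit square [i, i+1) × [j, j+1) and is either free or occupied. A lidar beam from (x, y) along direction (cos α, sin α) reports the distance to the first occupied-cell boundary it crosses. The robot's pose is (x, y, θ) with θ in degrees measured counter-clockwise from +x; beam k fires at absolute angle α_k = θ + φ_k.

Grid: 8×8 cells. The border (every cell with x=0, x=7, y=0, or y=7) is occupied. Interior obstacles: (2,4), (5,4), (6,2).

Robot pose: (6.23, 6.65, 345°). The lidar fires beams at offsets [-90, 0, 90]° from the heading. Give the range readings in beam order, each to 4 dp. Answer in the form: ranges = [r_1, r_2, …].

ranges = [1.7082, 0.7972, 0.3623]

beam 1: φ=-90°, α=255°
  d=(-0.2588,-0.9659)  start (6,6)  tX=0.8887 tY=0.6729  stride 1/|dx|=3.8637 1/|dy|=1.0353
    cross y-line → (6,5), t=0.6729
    cross x-line → (5,5), t=0.8887
    cross y-line → (5,4), t=1.7082 (wall)
  → r_1 = 1.7082
beam 2: φ=0°, α=345°
  d=(0.9659,-0.2588)  start (6,6)  tX=0.7972 tY=2.5114  stride 1/|dx|=1.0353 1/|dy|=3.8637
    cross x-line → (7,6), t=0.7972 (wall)
  → r_2 = 0.7972
beam 3: φ=90°, α=75°
  d=(0.2588,0.9659)  start (6,6)  tX=2.9751 tY=0.3623  stride 1/|dx|=3.8637 1/|dy|=1.0353
    cross y-line → (6,7), t=0.3623 (wall)
  → r_3 = 0.3623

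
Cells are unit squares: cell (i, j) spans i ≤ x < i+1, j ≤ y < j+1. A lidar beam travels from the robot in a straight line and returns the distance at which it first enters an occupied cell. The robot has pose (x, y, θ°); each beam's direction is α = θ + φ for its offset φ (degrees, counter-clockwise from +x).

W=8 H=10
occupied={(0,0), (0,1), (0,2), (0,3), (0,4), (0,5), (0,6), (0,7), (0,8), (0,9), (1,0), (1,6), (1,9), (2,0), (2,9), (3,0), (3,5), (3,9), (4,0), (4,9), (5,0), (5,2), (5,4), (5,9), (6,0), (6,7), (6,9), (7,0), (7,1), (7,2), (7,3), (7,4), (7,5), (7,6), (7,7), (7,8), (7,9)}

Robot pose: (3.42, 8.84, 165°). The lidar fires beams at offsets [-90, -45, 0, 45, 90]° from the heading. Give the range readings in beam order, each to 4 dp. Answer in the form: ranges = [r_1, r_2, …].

ranges = [0.1656, 0.1848, 0.6182, 2.7944, 8.1166]

beam 1: φ=-90°, α=75°
  d=(0.2588,0.9659)  start (3,8)  tX=2.2409 tY=0.1656  stride 1/|dx|=3.8637 1/|dy|=1.0353
    cross y-line → (3,9), t=0.1656 (wall)
  → r_1 = 0.1656
beam 2: φ=-45°, α=120°
  d=(-0.5000,0.8660)  start (3,8)  tX=0.8400 tY=0.1848  stride 1/|dx|=2.0000 1/|dy|=1.1547
    cross y-line → (3,9), t=0.1848 (wall)
  → r_2 = 0.1848
beam 3: φ=0°, α=165°
  d=(-0.9659,0.2588)  start (3,8)  tX=0.4348 tY=0.6182  stride 1/|dx|=1.0353 1/|dy|=3.8637
    cross x-line → (2,8), t=0.4348
    cross y-line → (2,9), t=0.6182 (wall)
  → r_3 = 0.6182
beam 4: φ=45°, α=210°
  d=(-0.8660,-0.5000)  start (3,8)  tX=0.4850 tY=1.6800  stride 1/|dx|=1.1547 1/|dy|=2.0000
    cross x-line → (2,8), t=0.4850
    cross x-line → (1,8), t=1.6397
    cross y-line → (1,7), t=1.6800
    cross x-line → (0,7), t=2.7944 (wall)
  → r_4 = 2.7944
beam 5: φ=90°, α=255°
  d=(-0.2588,-0.9659)  start (3,8)  tX=1.6228 tY=0.8696  stride 1/|dx|=3.8637 1/|dy|=1.0353
    cross y-line → (3,7), t=0.8696
    cross x-line → (2,7), t=1.6228
    cross y-line → (2,6), t=1.9049
    cross y-line → (2,5), t=2.9402
    cross y-line → (2,4), t=3.9755
    cross y-line → (2,3), t=5.0107
    cross x-line → (1,3), t=5.4865
    cross y-line → (1,2), t=6.0460
    cross y-line → (1,1), t=7.0813
    cross y-line → (1,0), t=8.1166 (wall)
  → r_5 = 8.1166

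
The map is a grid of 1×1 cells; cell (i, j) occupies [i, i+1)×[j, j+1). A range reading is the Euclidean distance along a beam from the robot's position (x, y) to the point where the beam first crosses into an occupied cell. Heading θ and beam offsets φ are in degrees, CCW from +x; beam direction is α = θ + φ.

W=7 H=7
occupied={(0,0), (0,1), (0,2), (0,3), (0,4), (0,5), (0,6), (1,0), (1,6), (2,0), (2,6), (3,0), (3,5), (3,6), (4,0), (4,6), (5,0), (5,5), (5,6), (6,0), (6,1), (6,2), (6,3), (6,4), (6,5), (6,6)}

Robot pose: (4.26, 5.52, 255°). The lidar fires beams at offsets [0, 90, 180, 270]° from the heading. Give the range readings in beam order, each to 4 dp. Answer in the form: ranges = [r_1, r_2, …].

ranges = [4.6794, 0.7661, 0.4969, 0.2692]

beam 1: φ=0°, α=255°
  cosα=-0.2588 sinα=-0.9659 | (4,5) | tMaxX 1.0046 tMaxY 0.5383 | tΔX 3.8637 tΔY 1.0353
    t=0.5383 [y] (4,4)
    t=1.0046 [x] (3,4)
    t=1.5736 [y] (3,3)
    t=2.6089 [y] (3,2)
    t=3.6442 [y] (3,1)
    t=4.6794 [y] (3,0) — stop
  → r_1 = 4.6794
beam 2: φ=90°, α=345°
  cosα=0.9659 sinα=-0.2588 | (4,5) | tMaxX 0.7661 tMaxY 2.0091 | tΔX 1.0353 tΔY 3.8637
    t=0.7661 [x] (5,5) — stop
  → r_2 = 0.7661
beam 3: φ=180°, α=75°
  cosα=0.2588 sinα=0.9659 | (4,5) | tMaxX 2.8591 tMaxY 0.4969 | tΔX 3.8637 tΔY 1.0353
    t=0.4969 [y] (4,6) — stop
  → r_3 = 0.4969
beam 4: φ=270°, α=165°
  cosα=-0.9659 sinα=0.2588 | (4,5) | tMaxX 0.2692 tMaxY 1.8546 | tΔX 1.0353 tΔY 3.8637
    t=0.2692 [x] (3,5) — stop
  → r_4 = 0.2692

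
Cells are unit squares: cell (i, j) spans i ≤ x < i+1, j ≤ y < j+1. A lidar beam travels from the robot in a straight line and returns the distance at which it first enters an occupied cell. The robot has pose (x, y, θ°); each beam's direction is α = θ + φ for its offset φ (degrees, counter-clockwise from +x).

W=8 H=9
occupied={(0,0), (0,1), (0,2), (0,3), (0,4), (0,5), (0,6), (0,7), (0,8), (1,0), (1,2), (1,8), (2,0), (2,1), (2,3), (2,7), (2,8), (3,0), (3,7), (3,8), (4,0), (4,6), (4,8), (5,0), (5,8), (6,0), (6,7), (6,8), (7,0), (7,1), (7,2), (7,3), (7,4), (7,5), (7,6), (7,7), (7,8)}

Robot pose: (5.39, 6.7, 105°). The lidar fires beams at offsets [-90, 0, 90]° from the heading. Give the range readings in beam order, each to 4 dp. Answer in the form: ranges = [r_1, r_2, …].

ranges = [1.1591, 1.3459, 0.4038]

beam 1: φ=-90°, α=15°
  direction (0.9659, 0.2588); cell (5,6); t to first gridline: x 0.6315, y 1.1591 (then +1.0353 / +3.8637)
    (6,6) via x @ 0.6315
    (6,7) via y @ 1.1591  # hit
  → r_1 = 1.1591
beam 2: φ=0°, α=105°
  direction (-0.2588, 0.9659); cell (5,6); t to first gridline: x 1.5068, y 0.3106 (then +3.8637 / +1.0353)
    (5,7) via y @ 0.3106
    (5,8) via y @ 1.3459  # hit
  → r_2 = 1.3459
beam 3: φ=90°, α=195°
  direction (-0.9659, -0.2588); cell (5,6); t to first gridline: x 0.4038, y 2.7046 (then +1.0353 / +3.8637)
    (4,6) via x @ 0.4038  # hit
  → r_3 = 0.4038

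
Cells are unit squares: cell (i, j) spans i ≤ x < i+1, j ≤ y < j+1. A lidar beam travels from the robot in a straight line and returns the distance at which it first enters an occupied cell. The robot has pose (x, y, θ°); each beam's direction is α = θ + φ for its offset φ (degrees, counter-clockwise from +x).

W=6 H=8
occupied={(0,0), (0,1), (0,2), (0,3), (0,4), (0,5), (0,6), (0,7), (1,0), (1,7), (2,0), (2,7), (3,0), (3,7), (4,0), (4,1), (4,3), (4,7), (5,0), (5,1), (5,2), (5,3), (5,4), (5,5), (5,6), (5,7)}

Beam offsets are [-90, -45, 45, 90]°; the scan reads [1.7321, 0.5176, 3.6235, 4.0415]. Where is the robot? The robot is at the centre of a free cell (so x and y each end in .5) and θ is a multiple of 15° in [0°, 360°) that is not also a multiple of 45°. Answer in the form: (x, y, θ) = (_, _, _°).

(x, y, θ) = (3.5, 3.5, 30°)

Enumerate (i+0.5, j+0.5, θ) over the 22 free cells and 16 admissible headings. For each, cast all 4 beams and compare to the given ranges.
  (3.5, 4.5, 210°): beam 1 = 2.8868 ≠ 1.7321 ✗
  (3.5, 3.5, 345°): beam 1 = 2.5882 ≠ 1.7321 ✗
  (3.5, 5.5, 165°): beam 1 = 1.5529 ≠ 1.7321 ✗
  (3.5, 1.5, 75°): beam 1 = 0.5176 ≠ 1.7321 ✗
  (4.5, 6.5, 30°): beam 1 = 1.0000 ≠ 1.7321 ✗
  …
  (3.5, 3.5, 30°): r_1=1.7321, r_2=0.5176, r_3=3.6235, r_4=4.0415 — all match ✓
No second candidate reproduces the full scan.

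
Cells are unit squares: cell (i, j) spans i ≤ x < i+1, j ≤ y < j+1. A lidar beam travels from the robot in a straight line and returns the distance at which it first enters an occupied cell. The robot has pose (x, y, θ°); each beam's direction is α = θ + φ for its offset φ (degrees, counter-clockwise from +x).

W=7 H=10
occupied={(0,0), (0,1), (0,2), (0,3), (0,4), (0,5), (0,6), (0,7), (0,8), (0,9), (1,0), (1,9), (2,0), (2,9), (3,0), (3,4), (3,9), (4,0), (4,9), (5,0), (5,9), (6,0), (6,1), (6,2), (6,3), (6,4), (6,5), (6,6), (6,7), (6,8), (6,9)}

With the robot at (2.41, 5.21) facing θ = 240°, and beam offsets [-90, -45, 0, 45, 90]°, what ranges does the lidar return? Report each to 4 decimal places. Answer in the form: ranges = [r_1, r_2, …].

beam 1: φ=-90°, α=150°
  d=(-0.8660,0.5000)  start (2,5)  tX=0.4734 tY=1.5800  stride 1/|dx|=1.1547 1/|dy|=2.0000
    cross x-line → (1,5), t=0.4734
    cross y-line → (1,6), t=1.5800
    cross x-line → (0,6), t=1.6281 (wall)
  → r_1 = 1.6281
beam 2: φ=-45°, α=195°
  d=(-0.9659,-0.2588)  start (2,5)  tX=0.4245 tY=0.8114  stride 1/|dx|=1.0353 1/|dy|=3.8637
    cross x-line → (1,5), t=0.4245
    cross y-line → (1,4), t=0.8114
    cross x-line → (0,4), t=1.4597 (wall)
  → r_2 = 1.4597
beam 3: φ=0°, α=240°
  d=(-0.5000,-0.8660)  start (2,5)  tX=0.8200 tY=0.2425  stride 1/|dx|=2.0000 1/|dy|=1.1547
    cross y-line → (2,4), t=0.2425
    cross x-line → (1,4), t=0.8200
    cross y-line → (1,3), t=1.3972
    cross y-line → (1,2), t=2.5519
    cross x-line → (0,2), t=2.8200 (wall)
  → r_3 = 2.8200
beam 4: φ=45°, α=285°
  d=(0.2588,-0.9659)  start (2,5)  tX=2.2796 tY=0.2174  stride 1/|dx|=3.8637 1/|dy|=1.0353
    cross y-line → (2,4), t=0.2174
    cross y-line → (2,3), t=1.2527
    cross x-line → (3,3), t=2.2796
    cross y-line → (3,2), t=2.2880
    cross y-line → (3,1), t=3.3232
    cross y-line → (3,0), t=4.3585 (wall)
  → r_4 = 4.3585
beam 5: φ=90°, α=330°
  d=(0.8660,-0.5000)  start (2,5)  tX=0.6813 tY=0.4200  stride 1/|dx|=1.1547 1/|dy|=2.0000
    cross y-line → (2,4), t=0.4200
    cross x-line → (3,4), t=0.6813 (wall)
  → r_5 = 0.6813

ranges = [1.6281, 1.4597, 2.8200, 4.3585, 0.6813]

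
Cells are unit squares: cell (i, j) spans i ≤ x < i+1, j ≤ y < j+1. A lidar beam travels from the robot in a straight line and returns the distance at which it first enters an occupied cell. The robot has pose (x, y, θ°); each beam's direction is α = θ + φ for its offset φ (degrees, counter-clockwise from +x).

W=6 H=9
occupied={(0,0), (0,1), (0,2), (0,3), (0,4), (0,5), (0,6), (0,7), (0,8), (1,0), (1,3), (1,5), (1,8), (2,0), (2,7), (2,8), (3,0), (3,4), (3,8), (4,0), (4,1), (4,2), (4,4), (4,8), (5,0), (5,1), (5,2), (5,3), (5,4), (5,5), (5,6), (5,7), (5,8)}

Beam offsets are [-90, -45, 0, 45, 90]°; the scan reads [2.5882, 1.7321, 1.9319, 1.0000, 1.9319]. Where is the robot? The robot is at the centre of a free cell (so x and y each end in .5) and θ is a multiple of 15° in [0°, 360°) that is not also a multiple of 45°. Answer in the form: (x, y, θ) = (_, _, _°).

(x, y, θ) = (2.5, 3.5, 15°)

Candidates: 21 free-cell centres × 16 headings = 336 poses. Raycast each; keep the one whose scan matches to 4 dp.
  (4.5, 3.5, 150°): beam 1 = 0.5774 ≠ 2.5882 ✗
  (2.5, 5.5, 300°): beam 1 = 0.5774 ≠ 2.5882 ✗
  (2.5, 4.5, 330°): beam 1 = 1.0000 ≠ 2.5882 ✗
  …
  (2.5, 3.5, 15°): r_1=2.5882, r_2=1.7321, r_3=1.9319, r_4=1.0000, r_5=1.9319 — all match ✓
Only this pose fits every beam.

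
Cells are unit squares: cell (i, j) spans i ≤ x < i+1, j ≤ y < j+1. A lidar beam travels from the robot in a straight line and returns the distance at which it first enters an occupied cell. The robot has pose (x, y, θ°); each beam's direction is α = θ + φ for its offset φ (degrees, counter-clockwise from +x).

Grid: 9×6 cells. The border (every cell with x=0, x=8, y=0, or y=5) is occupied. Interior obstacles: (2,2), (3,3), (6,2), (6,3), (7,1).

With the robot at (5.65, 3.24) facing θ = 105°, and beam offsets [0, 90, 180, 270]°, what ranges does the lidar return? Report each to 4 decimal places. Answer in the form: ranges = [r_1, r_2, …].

beam 1: φ=0°, α=105°
  dir = (cos 105°, sin 105°) = (-0.2588, 0.9659); from cell (5,3)
  next x-line at t=2.5114, next y-line at t=0.7868; Δt_x=3.8637, Δt_y=1.0353
    y: enter (5,4) at t=0.7868
    y: enter (5,5) at t=1.8221 ← occupied
  → r_1 = 1.8221
beam 2: φ=90°, α=195°
  dir = (cos 195°, sin 195°) = (-0.9659, -0.2588); from cell (5,3)
  next x-line at t=0.6729, next y-line at t=0.9273; Δt_x=1.0353, Δt_y=3.8637
    x: enter (4,3) at t=0.6729
    y: enter (4,2) at t=0.9273
    x: enter (3,2) at t=1.7082
    x: enter (2,2) at t=2.7435 ← occupied
  → r_2 = 2.7435
beam 3: φ=180°, α=285°
  dir = (cos 285°, sin 285°) = (0.2588, -0.9659); from cell (5,3)
  next x-line at t=1.3523, next y-line at t=0.2485; Δt_x=3.8637, Δt_y=1.0353
    y: enter (5,2) at t=0.2485
    y: enter (5,1) at t=1.2837
    x: enter (6,1) at t=1.3523
    y: enter (6,0) at t=2.3190 ← occupied
  → r_3 = 2.3190
beam 4: φ=270°, α=15°
  dir = (cos 15°, sin 15°) = (0.9659, 0.2588); from cell (5,3)
  next x-line at t=0.3623, next y-line at t=2.9364; Δt_x=1.0353, Δt_y=3.8637
    x: enter (6,3) at t=0.3623 ← occupied
  → r_4 = 0.3623

ranges = [1.8221, 2.7435, 2.3190, 0.3623]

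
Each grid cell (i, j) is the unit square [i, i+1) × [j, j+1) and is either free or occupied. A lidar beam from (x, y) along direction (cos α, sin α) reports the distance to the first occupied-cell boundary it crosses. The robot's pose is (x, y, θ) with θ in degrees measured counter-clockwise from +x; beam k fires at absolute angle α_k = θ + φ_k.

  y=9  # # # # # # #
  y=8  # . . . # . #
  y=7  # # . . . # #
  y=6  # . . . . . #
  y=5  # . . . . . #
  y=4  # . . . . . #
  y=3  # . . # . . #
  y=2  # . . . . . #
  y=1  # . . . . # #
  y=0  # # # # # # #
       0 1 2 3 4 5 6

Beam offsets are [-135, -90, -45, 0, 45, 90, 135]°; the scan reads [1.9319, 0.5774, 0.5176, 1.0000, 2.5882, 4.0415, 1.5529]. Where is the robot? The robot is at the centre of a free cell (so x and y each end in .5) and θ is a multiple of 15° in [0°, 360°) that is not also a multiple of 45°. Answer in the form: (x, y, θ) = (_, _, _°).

(x, y, θ) = (1.5, 3.5, 240°)

The pose lattice has 35·16 = 560 candidates. Test each by forward raycasting.
  (2.5, 2.5, 255°): beam 1 = 3.0000 ≠ 1.9319 ✗
  (2.5, 5.5, 75°): beam 1 = 1.7321 ≠ 1.9319 ✗
  (5.5, 6.5, 150°): beam 1 = 0.5176 ≠ 1.9319 ✗
  …
  (1.5, 3.5, 240°): r_1=1.9319, r_2=0.5774, r_3=0.5176, r_4=1.0000, r_5=2.5882, r_6=4.0415, r_7=1.5529 — all match ✓
Only this pose fits every beam.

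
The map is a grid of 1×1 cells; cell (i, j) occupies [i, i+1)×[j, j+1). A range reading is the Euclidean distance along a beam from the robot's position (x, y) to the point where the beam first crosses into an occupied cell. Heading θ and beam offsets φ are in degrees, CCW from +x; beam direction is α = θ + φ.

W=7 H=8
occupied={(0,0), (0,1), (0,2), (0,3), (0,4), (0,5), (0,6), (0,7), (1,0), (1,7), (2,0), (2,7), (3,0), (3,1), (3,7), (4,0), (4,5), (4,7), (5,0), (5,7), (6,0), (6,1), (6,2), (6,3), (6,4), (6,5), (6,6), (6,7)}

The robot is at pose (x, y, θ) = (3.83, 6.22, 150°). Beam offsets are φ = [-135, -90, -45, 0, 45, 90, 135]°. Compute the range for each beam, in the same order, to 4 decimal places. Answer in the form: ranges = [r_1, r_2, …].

beam 1: φ=-135°, α=15°
  direction (0.9659, 0.2588); cell (3,6); t to first gridline: x 0.1760, y 3.0137 (then +1.0353 / +3.8637)
    (4,6) via x @ 0.1760
    (5,6) via x @ 1.2113
    (6,6) via x @ 2.2465  # hit
  → r_1 = 2.2465
beam 2: φ=-90°, α=60°
  direction (0.5000, 0.8660); cell (3,6); t to first gridline: x 0.3400, y 0.9007 (then +2.0000 / +1.1547)
    (4,6) via x @ 0.3400
    (4,7) via y @ 0.9007  # hit
  → r_2 = 0.9007
beam 3: φ=-45°, α=105°
  direction (-0.2588, 0.9659); cell (3,6); t to first gridline: x 3.2069, y 0.8075 (then +3.8637 / +1.0353)
    (3,7) via y @ 0.8075  # hit
  → r_3 = 0.8075
beam 4: φ=0°, α=150°
  direction (-0.8660, 0.5000); cell (3,6); t to first gridline: x 0.9584, y 1.5600 (then +1.1547 / +2.0000)
    (2,6) via x @ 0.9584
    (2,7) via y @ 1.5600  # hit
  → r_4 = 1.5600
beam 5: φ=45°, α=195°
  direction (-0.9659, -0.2588); cell (3,6); t to first gridline: x 0.8593, y 0.8500 (then +1.0353 / +3.8637)
    (3,5) via y @ 0.8500
    (2,5) via x @ 0.8593
    (1,5) via x @ 1.8946
    (0,5) via x @ 2.9298  # hit
  → r_5 = 2.9298
beam 6: φ=90°, α=240°
  direction (-0.5000, -0.8660); cell (3,6); t to first gridline: x 1.6600, y 0.2540 (then +2.0000 / +1.1547)
    (3,5) via y @ 0.2540
    (3,4) via y @ 1.4087
    (2,4) via x @ 1.6600
    (2,3) via y @ 2.5634
    (1,3) via x @ 3.6600
    (1,2) via y @ 3.7181
    (1,1) via y @ 4.8728
    (0,1) via x @ 5.6600  # hit
  → r_6 = 5.6600
beam 7: φ=135°, α=285°
  direction (0.2588, -0.9659); cell (3,6); t to first gridline: x 0.6568, y 0.2278 (then +3.8637 / +1.0353)
    (3,5) via y @ 0.2278
    (4,5) via x @ 0.6568  # hit
  → r_7 = 0.6568

ranges = [2.2465, 0.9007, 0.8075, 1.5600, 2.9298, 5.6600, 0.6568]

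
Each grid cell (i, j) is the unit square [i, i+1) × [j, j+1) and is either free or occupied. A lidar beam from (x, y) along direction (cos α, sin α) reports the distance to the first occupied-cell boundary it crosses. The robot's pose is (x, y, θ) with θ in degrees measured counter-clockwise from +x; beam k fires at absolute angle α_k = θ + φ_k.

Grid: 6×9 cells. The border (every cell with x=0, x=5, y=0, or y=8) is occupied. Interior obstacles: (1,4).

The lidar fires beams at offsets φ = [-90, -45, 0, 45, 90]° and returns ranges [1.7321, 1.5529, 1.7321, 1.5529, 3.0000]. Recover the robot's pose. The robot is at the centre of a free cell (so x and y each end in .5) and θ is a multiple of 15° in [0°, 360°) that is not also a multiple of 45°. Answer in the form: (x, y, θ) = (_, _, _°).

(x, y, θ) = (3.5, 2.5, 330°)

Candidates: 27 free-cell centres × 16 headings = 432 poses. Raycast each; keep the one whose scan matches to 4 dp.
  (1.5, 3.5, 15°): beam 1 = 2.5882 ≠ 1.7321 ✗
  (1.5, 6.5, 120°): beam 1 = 3.0000 ≠ 1.7321 ✗
  (3.5, 7.5, 15°): beam 1 = 5.7956 ≠ 1.7321 ✗
  (2.5, 6.5, 120°): beam 1 = 2.8868 ≠ 1.7321 ✗
  (2.5, 2.5, 75°): beam 1 = 2.5882 ≠ 1.7321 ✗
  …
  (3.5, 2.5, 330°): r_1=1.7321, r_2=1.5529, r_3=1.7321, r_4=1.5529, r_5=3.0000 — all match ✓
Only this pose fits every beam.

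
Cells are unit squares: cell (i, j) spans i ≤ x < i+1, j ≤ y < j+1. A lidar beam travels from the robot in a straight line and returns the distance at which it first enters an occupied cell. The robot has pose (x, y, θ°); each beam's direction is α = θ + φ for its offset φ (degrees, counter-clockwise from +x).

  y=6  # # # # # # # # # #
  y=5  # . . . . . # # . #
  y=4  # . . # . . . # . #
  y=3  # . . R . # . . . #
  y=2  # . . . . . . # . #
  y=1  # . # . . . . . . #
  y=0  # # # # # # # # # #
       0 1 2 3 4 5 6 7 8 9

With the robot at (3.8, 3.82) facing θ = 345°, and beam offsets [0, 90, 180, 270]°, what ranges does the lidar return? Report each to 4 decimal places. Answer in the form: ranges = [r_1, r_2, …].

beam 1: φ=0°, α=345°
  d=(0.9659,-0.2588)  start (3,3)  tX=0.2071 tY=3.1682  stride 1/|dx|=1.0353 1/|dy|=3.8637
    cross x-line → (4,3), t=0.2071
    cross x-line → (5,3), t=1.2423 (wall)
  → r_1 = 1.2423
beam 2: φ=90°, α=75°
  d=(0.2588,0.9659)  start (3,3)  tX=0.7727 tY=0.1863  stride 1/|dx|=3.8637 1/|dy|=1.0353
    cross y-line → (3,4), t=0.1863 (wall)
  → r_2 = 0.1863
beam 3: φ=180°, α=165°
  d=(-0.9659,0.2588)  start (3,3)  tX=0.8282 tY=0.6955  stride 1/|dx|=1.0353 1/|dy|=3.8637
    cross y-line → (3,4), t=0.6955 (wall)
  → r_3 = 0.6955
beam 4: φ=270°, α=255°
  d=(-0.2588,-0.9659)  start (3,3)  tX=3.0910 tY=0.8489  stride 1/|dx|=3.8637 1/|dy|=1.0353
    cross y-line → (3,2), t=0.8489
    cross y-line → (3,1), t=1.8842
    cross y-line → (3,0), t=2.9195 (wall)
  → r_4 = 2.9195

ranges = [1.2423, 0.1863, 0.6955, 2.9195]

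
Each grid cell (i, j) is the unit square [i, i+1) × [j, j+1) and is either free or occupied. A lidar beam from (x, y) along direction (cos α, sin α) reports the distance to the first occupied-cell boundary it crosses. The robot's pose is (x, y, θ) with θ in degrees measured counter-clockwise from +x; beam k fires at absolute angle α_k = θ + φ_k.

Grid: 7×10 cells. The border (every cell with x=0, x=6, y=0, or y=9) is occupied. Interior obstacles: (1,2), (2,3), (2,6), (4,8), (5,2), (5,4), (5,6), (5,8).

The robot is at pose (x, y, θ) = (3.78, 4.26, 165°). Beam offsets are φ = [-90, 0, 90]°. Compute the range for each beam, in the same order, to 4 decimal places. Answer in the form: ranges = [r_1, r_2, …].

ranges = [3.8719, 2.8781, 3.3750]

beam 1: φ=-90°, α=75°
  dir = (cos 75°, sin 75°) = (0.2588, 0.9659); from cell (3,4)
  next x-line at t=0.8500, next y-line at t=0.7661; Δt_x=3.8637, Δt_y=1.0353
    y: enter (3,5) at t=0.7661
    x: enter (4,5) at t=0.8500
    y: enter (4,6) at t=1.8014
    y: enter (4,7) at t=2.8367
    y: enter (4,8) at t=3.8719 ← occupied
  → r_1 = 3.8719
beam 2: φ=0°, α=165°
  dir = (cos 165°, sin 165°) = (-0.9659, 0.2588); from cell (3,4)
  next x-line at t=0.8075, next y-line at t=2.8591; Δt_x=1.0353, Δt_y=3.8637
    x: enter (2,4) at t=0.8075
    x: enter (1,4) at t=1.8428
    y: enter (1,5) at t=2.8591
    x: enter (0,5) at t=2.8781 ← occupied
  → r_2 = 2.8781
beam 3: φ=90°, α=255°
  dir = (cos 255°, sin 255°) = (-0.2588, -0.9659); from cell (3,4)
  next x-line at t=3.0137, next y-line at t=0.2692; Δt_x=3.8637, Δt_y=1.0353
    y: enter (3,3) at t=0.2692
    y: enter (3,2) at t=1.3044
    y: enter (3,1) at t=2.3397
    x: enter (2,1) at t=3.0137
    y: enter (2,0) at t=3.3750 ← occupied
  → r_3 = 3.3750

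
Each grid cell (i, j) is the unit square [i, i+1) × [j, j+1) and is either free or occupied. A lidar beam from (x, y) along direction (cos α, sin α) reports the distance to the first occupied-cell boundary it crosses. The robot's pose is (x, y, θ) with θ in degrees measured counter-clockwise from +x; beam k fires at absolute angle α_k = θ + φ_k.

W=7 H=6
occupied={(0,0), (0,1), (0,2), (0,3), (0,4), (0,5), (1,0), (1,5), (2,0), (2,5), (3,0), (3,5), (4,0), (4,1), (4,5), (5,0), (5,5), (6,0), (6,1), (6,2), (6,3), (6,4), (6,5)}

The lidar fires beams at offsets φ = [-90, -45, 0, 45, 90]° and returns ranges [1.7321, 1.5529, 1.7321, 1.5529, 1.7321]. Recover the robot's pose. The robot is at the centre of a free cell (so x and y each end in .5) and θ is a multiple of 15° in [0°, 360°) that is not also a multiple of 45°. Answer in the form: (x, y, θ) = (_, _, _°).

(x, y, θ) = (2.5, 2.5, 240°)

The pose lattice has 19·16 = 304 candidates. Test each by forward raycasting.
  (3.5, 1.5, 60°): beam 1 = 0.5774 ≠ 1.7321 ✗
  (1.5, 1.5, 75°): beam 1 = 1.9319 ≠ 1.7321 ✗
  (4.5, 4.5, 165°): beam 1 = 0.5176 ≠ 1.7321 ✗
  …
  (2.5, 2.5, 240°): r_1=1.7321, r_2=1.5529, r_3=1.7321, r_4=1.5529, r_5=1.7321 — all match ✓
Unique over the lattice → pose = (2.5, 2.5, 240°).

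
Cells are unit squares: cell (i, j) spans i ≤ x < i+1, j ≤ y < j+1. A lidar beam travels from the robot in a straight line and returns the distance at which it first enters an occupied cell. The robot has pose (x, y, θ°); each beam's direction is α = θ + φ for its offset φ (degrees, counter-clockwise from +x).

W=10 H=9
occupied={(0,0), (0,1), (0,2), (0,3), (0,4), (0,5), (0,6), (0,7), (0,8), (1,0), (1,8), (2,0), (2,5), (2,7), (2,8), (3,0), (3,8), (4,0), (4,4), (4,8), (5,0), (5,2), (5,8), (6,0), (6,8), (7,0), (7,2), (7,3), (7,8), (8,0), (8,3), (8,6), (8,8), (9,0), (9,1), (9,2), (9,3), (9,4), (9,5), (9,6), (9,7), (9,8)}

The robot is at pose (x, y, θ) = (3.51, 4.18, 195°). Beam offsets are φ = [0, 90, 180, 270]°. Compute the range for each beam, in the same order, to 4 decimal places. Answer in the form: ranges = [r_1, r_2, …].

beam 1: φ=0°, α=195°
  cosα=-0.9659 sinα=-0.2588 | (3,4) | tMaxX 0.5280 tMaxY 0.6955 | tΔX 1.0353 tΔY 3.8637
    t=0.5280 [x] (2,4)
    t=0.6955 [y] (2,3)
    t=1.5633 [x] (1,3)
    t=2.5985 [x] (0,3) — stop
  → r_1 = 2.5985
beam 2: φ=90°, α=285°
  cosα=0.2588 sinα=-0.9659 | (3,4) | tMaxX 1.8932 tMaxY 0.1863 | tΔX 3.8637 tΔY 1.0353
    t=0.1863 [y] (3,3)
    t=1.2216 [y] (3,2)
    t=1.8932 [x] (4,2)
    t=2.2569 [y] (4,1)
    t=3.2922 [y] (4,0) — stop
  → r_2 = 3.2922
beam 3: φ=180°, α=15°
  cosα=0.9659 sinα=0.2588 | (3,4) | tMaxX 0.5073 tMaxY 3.1682 | tΔX 1.0353 tΔY 3.8637
    t=0.5073 [x] (4,4) — stop
  → r_3 = 0.5073
beam 4: φ=270°, α=105°
  cosα=-0.2588 sinα=0.9659 | (3,4) | tMaxX 1.9705 tMaxY 0.8489 | tΔX 3.8637 tΔY 1.0353
    t=0.8489 [y] (3,5)
    t=1.8842 [y] (3,6)
    t=1.9705 [x] (2,6)
    t=2.9195 [y] (2,7) — stop
  → r_4 = 2.9195

ranges = [2.5985, 3.2922, 0.5073, 2.9195]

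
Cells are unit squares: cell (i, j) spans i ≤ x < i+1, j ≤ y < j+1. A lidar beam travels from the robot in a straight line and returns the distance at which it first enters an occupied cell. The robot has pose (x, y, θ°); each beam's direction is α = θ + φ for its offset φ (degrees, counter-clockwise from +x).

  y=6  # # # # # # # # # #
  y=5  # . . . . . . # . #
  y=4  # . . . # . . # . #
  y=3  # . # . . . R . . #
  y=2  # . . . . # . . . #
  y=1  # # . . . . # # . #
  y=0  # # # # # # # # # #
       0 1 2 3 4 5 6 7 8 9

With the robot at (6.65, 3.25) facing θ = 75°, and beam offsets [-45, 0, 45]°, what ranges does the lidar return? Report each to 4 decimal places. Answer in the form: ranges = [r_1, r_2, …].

ranges = [1.5000, 1.3523, 3.1754]

beam 1: φ=-45°, α=30°
  cosα=0.8660 sinα=0.5000 | (6,3) | tMaxX 0.4041 tMaxY 1.5000 | tΔX 1.1547 tΔY 2.0000
    t=0.4041 [x] (7,3)
    t=1.5000 [y] (7,4) — stop
  → r_1 = 1.5000
beam 2: φ=0°, α=75°
  cosα=0.2588 sinα=0.9659 | (6,3) | tMaxX 1.3523 tMaxY 0.7765 | tΔX 3.8637 tΔY 1.0353
    t=0.7765 [y] (6,4)
    t=1.3523 [x] (7,4) — stop
  → r_2 = 1.3523
beam 3: φ=45°, α=120°
  cosα=-0.5000 sinα=0.8660 | (6,3) | tMaxX 1.3000 tMaxY 0.8660 | tΔX 2.0000 tΔY 1.1547
    t=0.8660 [y] (6,4)
    t=1.3000 [x] (5,4)
    t=2.0207 [y] (5,5)
    t=3.1754 [y] (5,6) — stop
  → r_3 = 3.1754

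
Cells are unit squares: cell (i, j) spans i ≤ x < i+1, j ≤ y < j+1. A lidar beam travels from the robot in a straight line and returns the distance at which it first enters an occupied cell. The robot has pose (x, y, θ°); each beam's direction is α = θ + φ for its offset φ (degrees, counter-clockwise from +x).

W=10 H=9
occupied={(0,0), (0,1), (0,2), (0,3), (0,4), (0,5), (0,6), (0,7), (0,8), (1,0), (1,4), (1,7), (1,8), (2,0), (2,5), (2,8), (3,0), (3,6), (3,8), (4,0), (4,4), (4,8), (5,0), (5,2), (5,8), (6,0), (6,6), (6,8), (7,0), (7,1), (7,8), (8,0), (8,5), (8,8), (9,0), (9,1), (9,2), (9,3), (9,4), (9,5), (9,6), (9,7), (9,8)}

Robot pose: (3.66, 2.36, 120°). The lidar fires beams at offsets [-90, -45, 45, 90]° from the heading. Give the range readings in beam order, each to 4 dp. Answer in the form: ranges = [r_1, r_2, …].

ranges = [5.2800, 1.6979, 2.7538, 2.7200]

beam 1: φ=-90°, α=30°
  cosα=0.8660 sinα=0.5000 | (3,2) | tMaxX 0.3926 tMaxY 1.2800 | tΔX 1.1547 tΔY 2.0000
    t=0.3926 [x] (4,2)
    t=1.2800 [y] (4,3)
    t=1.5473 [x] (5,3)
    t=2.7020 [x] (6,3)
    t=3.2800 [y] (6,4)
    t=3.8567 [x] (7,4)
    t=5.0114 [x] (8,4)
    t=5.2800 [y] (8,5) — stop
  → r_1 = 5.2800
beam 2: φ=-45°, α=75°
  cosα=0.2588 sinα=0.9659 | (3,2) | tMaxX 1.3137 tMaxY 0.6626 | tΔX 3.8637 tΔY 1.0353
    t=0.6626 [y] (3,3)
    t=1.3137 [x] (4,3)
    t=1.6979 [y] (4,4) — stop
  → r_2 = 1.6979
beam 3: φ=45°, α=165°
  cosα=-0.9659 sinα=0.2588 | (3,2) | tMaxX 0.6833 tMaxY 2.4728 | tΔX 1.0353 tΔY 3.8637
    t=0.6833 [x] (2,2)
    t=1.7186 [x] (1,2)
    t=2.4728 [y] (1,3)
    t=2.7538 [x] (0,3) — stop
  → r_3 = 2.7538
beam 4: φ=90°, α=210°
  cosα=-0.8660 sinα=-0.5000 | (3,2) | tMaxX 0.7621 tMaxY 0.7200 | tΔX 1.1547 tΔY 2.0000
    t=0.7200 [y] (3,1)
    t=0.7621 [x] (2,1)
    t=1.9168 [x] (1,1)
    t=2.7200 [y] (1,0) — stop
  → r_4 = 2.7200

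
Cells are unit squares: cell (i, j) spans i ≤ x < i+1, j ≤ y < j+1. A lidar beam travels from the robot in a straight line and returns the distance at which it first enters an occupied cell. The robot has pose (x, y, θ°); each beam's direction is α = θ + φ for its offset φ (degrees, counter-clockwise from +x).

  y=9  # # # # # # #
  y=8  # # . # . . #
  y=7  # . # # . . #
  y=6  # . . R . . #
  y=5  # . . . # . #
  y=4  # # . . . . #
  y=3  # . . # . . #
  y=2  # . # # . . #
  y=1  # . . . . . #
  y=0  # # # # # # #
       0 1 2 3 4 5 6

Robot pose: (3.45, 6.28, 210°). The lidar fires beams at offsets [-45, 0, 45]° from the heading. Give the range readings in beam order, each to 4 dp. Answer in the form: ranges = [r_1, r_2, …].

ranges = [2.5364, 2.5600, 3.3957]

beam 1: φ=-45°, α=165°
  dir = (cos 165°, sin 165°) = (-0.9659, 0.2588); from cell (3,6)
  next x-line at t=0.4659, next y-line at t=2.7819; Δt_x=1.0353, Δt_y=3.8637
    x: enter (2,6) at t=0.4659
    x: enter (1,6) at t=1.5012
    x: enter (0,6) at t=2.5364 ← occupied
  → r_1 = 2.5364
beam 2: φ=0°, α=210°
  dir = (cos 210°, sin 210°) = (-0.8660, -0.5000); from cell (3,6)
  next x-line at t=0.5196, next y-line at t=0.5600; Δt_x=1.1547, Δt_y=2.0000
    x: enter (2,6) at t=0.5196
    y: enter (2,5) at t=0.5600
    x: enter (1,5) at t=1.6743
    y: enter (1,4) at t=2.5600 ← occupied
  → r_2 = 2.5600
beam 3: φ=45°, α=255°
  dir = (cos 255°, sin 255°) = (-0.2588, -0.9659); from cell (3,6)
  next x-line at t=1.7387, next y-line at t=0.2899; Δt_x=3.8637, Δt_y=1.0353
    y: enter (3,5) at t=0.2899
    y: enter (3,4) at t=1.3252
    x: enter (2,4) at t=1.7387
    y: enter (2,3) at t=2.3604
    y: enter (2,2) at t=3.3957 ← occupied
  → r_3 = 3.3957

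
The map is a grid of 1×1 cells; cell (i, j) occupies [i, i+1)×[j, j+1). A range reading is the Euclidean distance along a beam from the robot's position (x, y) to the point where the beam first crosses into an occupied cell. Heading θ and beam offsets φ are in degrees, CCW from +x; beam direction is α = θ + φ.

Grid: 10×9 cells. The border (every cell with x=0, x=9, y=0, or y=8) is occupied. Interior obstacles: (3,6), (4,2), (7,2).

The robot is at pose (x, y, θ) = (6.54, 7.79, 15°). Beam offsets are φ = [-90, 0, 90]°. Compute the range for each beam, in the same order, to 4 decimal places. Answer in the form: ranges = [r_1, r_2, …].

ranges = [4.9590, 0.8114, 0.2174]

beam 1: φ=-90°, α=285°
  dir = (cos 285°, sin 285°) = (0.2588, -0.9659); from cell (6,7)
  next x-line at t=1.7773, next y-line at t=0.8179; Δt_x=3.8637, Δt_y=1.0353
    y: enter (6,6) at t=0.8179
    x: enter (7,6) at t=1.7773
    y: enter (7,5) at t=1.8531
    y: enter (7,4) at t=2.8884
    y: enter (7,3) at t=3.9237
    y: enter (7,2) at t=4.9590 ← occupied
  → r_1 = 4.9590
beam 2: φ=0°, α=15°
  dir = (cos 15°, sin 15°) = (0.9659, 0.2588); from cell (6,7)
  next x-line at t=0.4762, next y-line at t=0.8114; Δt_x=1.0353, Δt_y=3.8637
    x: enter (7,7) at t=0.4762
    y: enter (7,8) at t=0.8114 ← occupied
  → r_2 = 0.8114
beam 3: φ=90°, α=105°
  dir = (cos 105°, sin 105°) = (-0.2588, 0.9659); from cell (6,7)
  next x-line at t=2.0864, next y-line at t=0.2174; Δt_x=3.8637, Δt_y=1.0353
    y: enter (6,8) at t=0.2174 ← occupied
  → r_3 = 0.2174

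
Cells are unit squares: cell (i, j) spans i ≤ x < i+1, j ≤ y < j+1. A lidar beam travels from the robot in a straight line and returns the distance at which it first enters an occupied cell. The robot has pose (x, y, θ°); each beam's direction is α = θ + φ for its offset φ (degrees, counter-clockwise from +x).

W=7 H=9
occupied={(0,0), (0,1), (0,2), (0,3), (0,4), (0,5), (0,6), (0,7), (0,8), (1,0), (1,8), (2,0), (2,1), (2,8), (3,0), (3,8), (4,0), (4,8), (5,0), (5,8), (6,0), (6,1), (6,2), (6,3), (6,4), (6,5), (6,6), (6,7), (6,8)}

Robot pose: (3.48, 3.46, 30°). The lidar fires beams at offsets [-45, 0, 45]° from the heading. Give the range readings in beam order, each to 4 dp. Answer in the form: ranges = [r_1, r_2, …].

ranges = [2.6089, 2.9098, 4.7002]

beam 1: φ=-45°, α=345°
  direction (0.9659, -0.2588); cell (3,3); t to first gridline: x 0.5383, y 1.7773 (then +1.0353 / +3.8637)
    (4,3) via x @ 0.5383
    (5,3) via x @ 1.5736
    (5,2) via y @ 1.7773
    (6,2) via x @ 2.6089  # hit
  → r_1 = 2.6089
beam 2: φ=0°, α=30°
  direction (0.8660, 0.5000); cell (3,3); t to first gridline: x 0.6004, y 1.0800 (then +1.1547 / +2.0000)
    (4,3) via x @ 0.6004
    (4,4) via y @ 1.0800
    (5,4) via x @ 1.7551
    (6,4) via x @ 2.9098  # hit
  → r_2 = 2.9098
beam 3: φ=45°, α=75°
  direction (0.2588, 0.9659); cell (3,3); t to first gridline: x 2.0091, y 0.5590 (then +3.8637 / +1.0353)
    (3,4) via y @ 0.5590
    (3,5) via y @ 1.5943
    (4,5) via x @ 2.0091
    (4,6) via y @ 2.6296
    (4,7) via y @ 3.6649
    (4,8) via y @ 4.7002  # hit
  → r_3 = 4.7002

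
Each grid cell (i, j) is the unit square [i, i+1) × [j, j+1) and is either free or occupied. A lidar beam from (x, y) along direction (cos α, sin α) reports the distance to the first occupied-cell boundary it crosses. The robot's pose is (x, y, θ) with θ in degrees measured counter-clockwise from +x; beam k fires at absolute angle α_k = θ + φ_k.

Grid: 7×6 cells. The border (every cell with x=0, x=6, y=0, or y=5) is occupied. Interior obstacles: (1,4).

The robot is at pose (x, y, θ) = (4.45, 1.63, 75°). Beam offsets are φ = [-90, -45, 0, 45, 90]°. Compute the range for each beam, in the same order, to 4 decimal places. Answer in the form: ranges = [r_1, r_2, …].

ranges = [1.6047, 1.7898, 3.4889, 3.8913, 3.5717]

beam 1: φ=-90°, α=345°
  d=(0.9659,-0.2588)  start (4,1)  tX=0.5694 tY=2.4341  stride 1/|dx|=1.0353 1/|dy|=3.8637
    cross x-line → (5,1), t=0.5694
    cross x-line → (6,1), t=1.6047 (wall)
  → r_1 = 1.6047
beam 2: φ=-45°, α=30°
  d=(0.8660,0.5000)  start (4,1)  tX=0.6351 tY=0.7400  stride 1/|dx|=1.1547 1/|dy|=2.0000
    cross x-line → (5,1), t=0.6351
    cross y-line → (5,2), t=0.7400
    cross x-line → (6,2), t=1.7898 (wall)
  → r_2 = 1.7898
beam 3: φ=0°, α=75°
  d=(0.2588,0.9659)  start (4,1)  tX=2.1250 tY=0.3831  stride 1/|dx|=3.8637 1/|dy|=1.0353
    cross y-line → (4,2), t=0.3831
    cross y-line → (4,3), t=1.4183
    cross x-line → (5,3), t=2.1250
    cross y-line → (5,4), t=2.4536
    cross y-line → (5,5), t=3.4889 (wall)
  → r_3 = 3.4889
beam 4: φ=45°, α=120°
  d=(-0.5000,0.8660)  start (4,1)  tX=0.9000 tY=0.4272  stride 1/|dx|=2.0000 1/|dy|=1.1547
    cross y-line → (4,2), t=0.4272
    cross x-line → (3,2), t=0.9000
    cross y-line → (3,3), t=1.5819
    cross y-line → (3,4), t=2.7366
    cross x-line → (2,4), t=2.9000
    cross y-line → (2,5), t=3.8913 (wall)
  → r_4 = 3.8913
beam 5: φ=90°, α=165°
  d=(-0.9659,0.2588)  start (4,1)  tX=0.4659 tY=1.4296  stride 1/|dx|=1.0353 1/|dy|=3.8637
    cross x-line → (3,1), t=0.4659
    cross y-line → (3,2), t=1.4296
    cross x-line → (2,2), t=1.5012
    cross x-line → (1,2), t=2.5364
    cross x-line → (0,2), t=3.5717 (wall)
  → r_5 = 3.5717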